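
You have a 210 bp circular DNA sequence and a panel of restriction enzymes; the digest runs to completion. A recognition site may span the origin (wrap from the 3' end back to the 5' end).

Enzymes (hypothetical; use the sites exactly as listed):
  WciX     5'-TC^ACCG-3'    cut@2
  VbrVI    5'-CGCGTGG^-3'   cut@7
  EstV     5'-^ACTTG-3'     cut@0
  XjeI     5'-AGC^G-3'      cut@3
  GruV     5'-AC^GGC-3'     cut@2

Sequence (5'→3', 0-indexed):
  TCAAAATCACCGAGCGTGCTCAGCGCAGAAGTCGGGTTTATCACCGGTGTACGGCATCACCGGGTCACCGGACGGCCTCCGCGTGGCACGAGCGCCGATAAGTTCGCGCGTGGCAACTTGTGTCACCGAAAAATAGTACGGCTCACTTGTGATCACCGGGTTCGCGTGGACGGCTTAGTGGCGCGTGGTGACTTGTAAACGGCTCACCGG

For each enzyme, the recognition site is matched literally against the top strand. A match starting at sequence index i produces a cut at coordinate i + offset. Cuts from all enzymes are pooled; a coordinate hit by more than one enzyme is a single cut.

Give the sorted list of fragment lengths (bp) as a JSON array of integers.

Site scan:
  WciX (TCACCG, off=2): starts [6, 40, 56, 64, 122, 152, 203] → cuts [8, 42, 58, 66, 124, 154, 205]
  VbrVI (CGCGTGG, off=7): starts [79, 106, 162, 181] → cuts [86, 113, 169, 188]
  EstV (ACTTG, off=0): starts [115, 144, 190] → cuts [115, 144, 190]
  XjeI (AGCG, off=3): starts [12, 21, 90] → cuts [15, 24, 93]
  GruV (ACGGC, off=2): starts [50, 71, 137, 169, 198] → cuts [52, 73, 139, 171, 200]

All cut coordinates (distinct, sorted): [8, 15, 24, 42, 52, 58, 66, 73, 86, 93, 113, 115, 124, 139, 144, 154, 169, 171, 188, 190, 200, 205]

Fragments:
  8→15: 7 bp
  15→24: 9 bp
  24→42: 18 bp
  42→52: 10 bp
  52→58: 6 bp
  58→66: 8 bp
  66→73: 7 bp
  73→86: 13 bp
  86→93: 7 bp
  93→113: 20 bp
  113→115: 2 bp
  115→124: 9 bp
  124→139: 15 bp
  139→144: 5 bp
  144→154: 10 bp
  154→169: 15 bp
  169→171: 2 bp
  171→188: 17 bp
  188→190: 2 bp
  190→200: 10 bp
  200→205: 5 bp
  205→8 (wrap): 210-205+8 = 13 bp

[2,2,2,5,5,6,7,7,7,8,9,9,10,10,10,13,13,15,15,17,18,20]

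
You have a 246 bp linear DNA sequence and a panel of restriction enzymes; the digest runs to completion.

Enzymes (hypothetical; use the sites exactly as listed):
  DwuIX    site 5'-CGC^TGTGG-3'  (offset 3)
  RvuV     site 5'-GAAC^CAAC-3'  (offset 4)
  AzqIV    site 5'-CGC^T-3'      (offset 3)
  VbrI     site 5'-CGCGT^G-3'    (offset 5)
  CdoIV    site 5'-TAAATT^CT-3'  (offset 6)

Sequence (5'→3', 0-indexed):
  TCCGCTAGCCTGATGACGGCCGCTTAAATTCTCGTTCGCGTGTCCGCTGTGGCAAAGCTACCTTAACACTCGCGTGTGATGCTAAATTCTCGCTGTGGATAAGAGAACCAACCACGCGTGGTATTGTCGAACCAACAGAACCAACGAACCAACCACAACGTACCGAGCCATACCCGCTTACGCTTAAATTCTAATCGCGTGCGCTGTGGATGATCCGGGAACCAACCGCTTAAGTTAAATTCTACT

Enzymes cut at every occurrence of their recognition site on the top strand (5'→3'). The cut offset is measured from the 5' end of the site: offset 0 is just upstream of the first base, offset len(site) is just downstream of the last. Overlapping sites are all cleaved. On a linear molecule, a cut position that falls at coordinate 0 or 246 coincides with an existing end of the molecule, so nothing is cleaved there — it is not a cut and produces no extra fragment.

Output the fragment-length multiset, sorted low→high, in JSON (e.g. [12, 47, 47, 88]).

[4,5,5,5,6,6,7,7,7,8,9,10,11,11,12,13,13,15,18,18,28,28]

Site scan:
  DwuIX (CGCTGTGG, off=3): starts [44, 90, 201] → cuts [47, 93, 204]
  RvuV (GAACCAAC, off=4): starts [104, 128, 137, 145, 218] → cuts [108, 132, 141, 149, 222]
  AzqIV (CGCT, off=3): starts [2, 20, 44, 90, 174, 180, 201, 226] → cuts [5, 23, 47, 93, 177, 183, 204, 229]
  VbrI (CGCGTG, off=5): starts [36, 70, 114, 195] → cuts [41, 75, 119, 200]
  CdoIV (TAAATTCT, off=6): starts [24, 82, 184, 235] → cuts [30, 88, 190, 241]

All cut coordinates (distinct, sorted): [5, 23, 30, 41, 47, 75, 88, 93, 108, 119, 132, 141, 149, 177, 183, 190, 200, 204, 222, 229, 241]

Fragments:
  [0,5): 5 bp
  [5,23): 18 bp
  [23,30): 7 bp
  [30,41): 11 bp
  [41,47): 6 bp
  [47,75): 28 bp
  [75,88): 13 bp
  [88,93): 5 bp
  [93,108): 15 bp
  [108,119): 11 bp
  [119,132): 13 bp
  [132,141): 9 bp
  [141,149): 8 bp
  [149,177): 28 bp
  [177,183): 6 bp
  [183,190): 7 bp
  [190,200): 10 bp
  [200,204): 4 bp
  [204,222): 18 bp
  [222,229): 7 bp
  [229,241): 12 bp
  [241,246): 5 bp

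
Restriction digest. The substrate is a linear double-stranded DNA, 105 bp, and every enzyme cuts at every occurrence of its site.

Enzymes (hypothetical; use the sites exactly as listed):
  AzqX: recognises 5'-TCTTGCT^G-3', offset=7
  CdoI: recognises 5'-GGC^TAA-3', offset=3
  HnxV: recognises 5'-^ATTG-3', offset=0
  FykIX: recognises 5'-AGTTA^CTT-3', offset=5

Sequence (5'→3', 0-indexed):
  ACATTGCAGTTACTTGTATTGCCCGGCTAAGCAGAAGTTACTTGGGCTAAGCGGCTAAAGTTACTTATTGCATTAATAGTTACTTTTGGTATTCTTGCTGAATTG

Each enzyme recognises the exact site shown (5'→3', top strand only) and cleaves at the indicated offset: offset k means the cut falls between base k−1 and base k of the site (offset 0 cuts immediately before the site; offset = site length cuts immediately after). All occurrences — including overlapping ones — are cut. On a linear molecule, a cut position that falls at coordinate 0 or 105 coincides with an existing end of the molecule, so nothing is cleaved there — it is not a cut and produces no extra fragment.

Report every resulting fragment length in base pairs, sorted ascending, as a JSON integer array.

[2,2,3,4,5,7,8,8,10,10,13,16,17]

Site scan:
  AzqX TCTTGCTG/7: at [92] ⇒ [99]
  CdoI GGCTAA/3: at [24, 44, 52] ⇒ [27, 47, 55]
  HnxV ATTG/0: at [2, 17, 66, 101] ⇒ [2, 17, 66, 101]
  FykIX AGTTACTT/5: at [7, 35, 58, 77] ⇒ [12, 40, 63, 82]

All cut coordinates (distinct, sorted): [2, 12, 17, 27, 40, 47, 55, 63, 66, 82, 99, 101]

Fragment lengths:
  [0,2): 2 bp
  [2,12): 10 bp
  [12,17): 5 bp
  [17,27): 10 bp
  [27,40): 13 bp
  [40,47): 7 bp
  [47,55): 8 bp
  [55,63): 8 bp
  [63,66): 3 bp
  [66,82): 16 bp
  [82,99): 17 bp
  [99,101): 2 bp
  [101,105): 4 bp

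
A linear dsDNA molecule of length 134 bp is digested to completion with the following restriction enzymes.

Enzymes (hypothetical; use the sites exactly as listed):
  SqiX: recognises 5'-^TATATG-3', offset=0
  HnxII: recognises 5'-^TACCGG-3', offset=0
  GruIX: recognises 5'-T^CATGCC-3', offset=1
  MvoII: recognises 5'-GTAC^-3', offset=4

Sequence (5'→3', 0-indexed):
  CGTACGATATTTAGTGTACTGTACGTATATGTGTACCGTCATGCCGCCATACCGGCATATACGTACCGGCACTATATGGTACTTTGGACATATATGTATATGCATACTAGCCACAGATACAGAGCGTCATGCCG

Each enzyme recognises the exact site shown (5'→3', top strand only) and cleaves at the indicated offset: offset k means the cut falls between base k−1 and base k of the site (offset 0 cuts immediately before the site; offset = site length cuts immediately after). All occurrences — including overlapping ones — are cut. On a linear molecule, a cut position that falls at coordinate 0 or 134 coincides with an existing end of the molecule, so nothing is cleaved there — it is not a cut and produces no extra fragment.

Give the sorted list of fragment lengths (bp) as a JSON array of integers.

[1,3,3,5,5,6,6,7,8,10,10,11,14,14,31]

Site scan:
  SqiX (TATATG, off=0): starts [25, 72, 90, 96] → cuts [25, 72, 90, 96]
  HnxII (TACCGG, off=0): starts [49, 63] → cuts [49, 63]
  GruIX (TCATGCC, off=1): starts [38, 126] → cuts [39, 127]
  MvoII (GTAC, off=4): starts [1, 15, 20, 32, 62, 78] → cuts [5, 19, 24, 36, 66, 82]

Pooled cuts: [5, 19, 24, 25, 36, 39, 49, 63, 66, 72, 82, 90, 96, 127]

Fragments:
  [0,5): 5 bp
  [5,19): 14 bp
  [19,24): 5 bp
  [24,25): 1 bp
  [25,36): 11 bp
  [36,39): 3 bp
  [39,49): 10 bp
  [49,63): 14 bp
  [63,66): 3 bp
  [66,72): 6 bp
  [72,82): 10 bp
  [82,90): 8 bp
  [90,96): 6 bp
  [96,127): 31 bp
  [127,134): 7 bp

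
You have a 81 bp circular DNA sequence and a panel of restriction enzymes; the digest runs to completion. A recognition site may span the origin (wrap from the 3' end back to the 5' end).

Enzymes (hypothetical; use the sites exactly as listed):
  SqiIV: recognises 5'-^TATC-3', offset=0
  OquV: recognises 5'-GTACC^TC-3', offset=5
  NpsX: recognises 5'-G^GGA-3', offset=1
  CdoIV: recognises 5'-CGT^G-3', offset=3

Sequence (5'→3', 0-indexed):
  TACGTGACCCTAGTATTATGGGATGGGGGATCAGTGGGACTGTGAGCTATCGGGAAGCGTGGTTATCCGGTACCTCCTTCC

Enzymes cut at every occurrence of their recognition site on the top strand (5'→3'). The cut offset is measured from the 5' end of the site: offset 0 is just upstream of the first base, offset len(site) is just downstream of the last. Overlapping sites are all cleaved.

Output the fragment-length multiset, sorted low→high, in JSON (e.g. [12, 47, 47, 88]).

Site scan:
  SqiIV (TATC, off=0): starts [47, 63] → cuts [47, 63]
  OquV (GTACCTC, off=5): starts [69] → cuts [74]
  NpsX (GGGA, off=1): starts [19, 26, 35, 51] → cuts [20, 27, 36, 52]
  CdoIV (CGTG, off=3): starts [2, 57] → cuts [5, 60]

All cut coordinates (distinct, sorted): [5, 20, 27, 36, 47, 52, 60, 63, 74]

Fragment lengths:
  5→20: 15 bp
  20→27: 7 bp
  27→36: 9 bp
  36→47: 11 bp
  47→52: 5 bp
  52→60: 8 bp
  60→63: 3 bp
  63→74: 11 bp
  74→5 (wrap): 81-74+5 = 12 bp

[3,5,7,8,9,11,11,12,15]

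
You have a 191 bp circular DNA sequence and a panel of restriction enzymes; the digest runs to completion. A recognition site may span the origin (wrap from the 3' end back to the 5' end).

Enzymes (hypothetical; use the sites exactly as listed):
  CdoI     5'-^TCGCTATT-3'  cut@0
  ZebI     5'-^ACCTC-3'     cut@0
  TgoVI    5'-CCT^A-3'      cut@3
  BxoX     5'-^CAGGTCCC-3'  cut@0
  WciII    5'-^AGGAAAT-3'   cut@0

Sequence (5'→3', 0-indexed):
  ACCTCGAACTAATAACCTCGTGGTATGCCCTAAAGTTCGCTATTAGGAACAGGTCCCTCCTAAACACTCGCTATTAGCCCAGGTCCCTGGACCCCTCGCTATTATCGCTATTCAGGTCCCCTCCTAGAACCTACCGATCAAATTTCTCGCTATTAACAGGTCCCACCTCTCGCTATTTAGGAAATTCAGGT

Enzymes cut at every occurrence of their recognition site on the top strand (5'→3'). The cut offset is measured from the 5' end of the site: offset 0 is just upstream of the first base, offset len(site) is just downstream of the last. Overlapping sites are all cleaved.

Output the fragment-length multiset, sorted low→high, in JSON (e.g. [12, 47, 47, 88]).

[5,5,6,7,8,8,9,9,10,12,12,13,13,13,14,14,16,17]

Per-enzyme occurrences:
  CdoI TCGCTATT/0: at [36, 67, 95, 104, 146, 169] ⇒ [36, 67, 95, 104, 146, 169]
  ZebI ACCTC/0: at [0, 14, 164] ⇒ [0, 14, 164]
  TgoVI CCTA/3: at [28, 58, 122, 129] ⇒ [31, 61, 125, 132]
  BxoX CAGGTCCC/0: at [49, 79, 112, 156] ⇒ [49, 79, 112, 156]
  WciII AGGAAAT/0: at [178] ⇒ [178]

Pooled cuts: [0, 14, 31, 36, 49, 61, 67, 79, 95, 104, 112, 125, 132, 146, 156, 164, 169, 178]

Fragment lengths:
  0→14: 14 bp
  14→31: 17 bp
  31→36: 5 bp
  36→49: 13 bp
  49→61: 12 bp
  61→67: 6 bp
  67→79: 12 bp
  79→95: 16 bp
  95→104: 9 bp
  104→112: 8 bp
  112→125: 13 bp
  125→132: 7 bp
  132→146: 14 bp
  146→156: 10 bp
  156→164: 8 bp
  164→169: 5 bp
  169→178: 9 bp
  178→0 (wrap): 191-178+0 = 13 bp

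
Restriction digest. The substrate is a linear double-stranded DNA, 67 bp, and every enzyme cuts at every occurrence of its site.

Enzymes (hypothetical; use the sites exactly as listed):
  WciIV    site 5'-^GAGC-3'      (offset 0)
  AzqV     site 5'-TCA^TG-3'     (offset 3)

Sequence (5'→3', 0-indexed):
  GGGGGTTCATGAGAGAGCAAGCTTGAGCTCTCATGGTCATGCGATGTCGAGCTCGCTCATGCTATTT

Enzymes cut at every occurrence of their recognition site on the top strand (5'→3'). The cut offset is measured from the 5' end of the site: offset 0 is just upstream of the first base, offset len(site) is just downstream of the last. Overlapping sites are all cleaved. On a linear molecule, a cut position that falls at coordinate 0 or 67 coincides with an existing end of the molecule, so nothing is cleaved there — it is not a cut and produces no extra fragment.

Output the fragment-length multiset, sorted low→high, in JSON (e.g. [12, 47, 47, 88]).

Per-enzyme occurrences:
  WciIV GAGC/0: at [14, 24, 48] ⇒ [14, 24, 48]
  AzqV TCATG/3: at [6, 30, 36, 56] ⇒ [9, 33, 39, 59]

Pooled cuts: [9, 14, 24, 33, 39, 48, 59]

Fragments:
  [0,9): 9 bp
  [9,14): 5 bp
  [14,24): 10 bp
  [24,33): 9 bp
  [33,39): 6 bp
  [39,48): 9 bp
  [48,59): 11 bp
  [59,67): 8 bp

[5,6,8,9,9,9,10,11]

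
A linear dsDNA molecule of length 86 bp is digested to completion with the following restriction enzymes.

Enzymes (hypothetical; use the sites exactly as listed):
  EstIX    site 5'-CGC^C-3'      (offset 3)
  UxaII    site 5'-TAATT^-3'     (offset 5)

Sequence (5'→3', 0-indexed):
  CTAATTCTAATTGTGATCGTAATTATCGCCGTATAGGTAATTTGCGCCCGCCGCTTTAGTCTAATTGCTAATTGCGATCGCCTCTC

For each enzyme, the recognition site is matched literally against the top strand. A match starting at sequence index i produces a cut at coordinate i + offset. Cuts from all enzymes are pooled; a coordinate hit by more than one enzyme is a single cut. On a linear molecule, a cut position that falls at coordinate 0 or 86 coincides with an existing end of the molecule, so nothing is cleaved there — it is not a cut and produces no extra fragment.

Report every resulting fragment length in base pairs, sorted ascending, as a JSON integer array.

Scan for sites:
  EstIX CGCC/3: at [26, 44, 48, 78] ⇒ [29, 47, 51, 81]
  UxaII TAATT/5: at [1, 7, 19, 37, 61, 68] ⇒ [6, 12, 24, 42, 66, 73]

All cut coordinates (distinct, sorted): [6, 12, 24, 29, 42, 47, 51, 66, 73, 81]

Fragments:
  [0,6): 6 bp
  [6,12): 6 bp
  [12,24): 12 bp
  [24,29): 5 bp
  [29,42): 13 bp
  [42,47): 5 bp
  [47,51): 4 bp
  [51,66): 15 bp
  [66,73): 7 bp
  [73,81): 8 bp
  [81,86): 5 bp

[4,5,5,5,6,6,7,8,12,13,15]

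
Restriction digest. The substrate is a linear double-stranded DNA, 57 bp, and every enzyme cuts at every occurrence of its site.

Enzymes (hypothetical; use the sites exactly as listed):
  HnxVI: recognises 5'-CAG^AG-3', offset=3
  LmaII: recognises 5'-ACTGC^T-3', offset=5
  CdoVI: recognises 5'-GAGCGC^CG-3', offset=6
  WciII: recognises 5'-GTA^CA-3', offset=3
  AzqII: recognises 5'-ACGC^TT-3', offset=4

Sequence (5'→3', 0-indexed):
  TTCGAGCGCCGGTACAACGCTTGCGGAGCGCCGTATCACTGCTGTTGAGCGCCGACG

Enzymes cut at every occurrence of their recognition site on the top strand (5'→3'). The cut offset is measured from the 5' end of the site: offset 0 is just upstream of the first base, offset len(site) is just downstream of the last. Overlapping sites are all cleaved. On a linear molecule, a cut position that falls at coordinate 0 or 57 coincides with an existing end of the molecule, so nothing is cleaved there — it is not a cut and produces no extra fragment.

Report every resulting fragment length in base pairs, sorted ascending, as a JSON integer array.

Site scan:
  HnxVI (CAGAG, off=3): no sites
  LmaII (ACTGCT, off=5): starts [37] → cuts [42]
  CdoVI (GAGCGCCG, off=6): starts [3, 25, 46] → cuts [9, 31, 52]
  WciII (GTACA, off=3): starts [11] → cuts [14]
  AzqII (ACGCTT, off=4): starts [16] → cuts [20]

Pooled cuts: [9, 14, 20, 31, 42, 52]

Fragments:
  [0,9): 9 bp
  [9,14): 5 bp
  [14,20): 6 bp
  [20,31): 11 bp
  [31,42): 11 bp
  [42,52): 10 bp
  [52,57): 5 bp

[5,5,6,9,10,11,11]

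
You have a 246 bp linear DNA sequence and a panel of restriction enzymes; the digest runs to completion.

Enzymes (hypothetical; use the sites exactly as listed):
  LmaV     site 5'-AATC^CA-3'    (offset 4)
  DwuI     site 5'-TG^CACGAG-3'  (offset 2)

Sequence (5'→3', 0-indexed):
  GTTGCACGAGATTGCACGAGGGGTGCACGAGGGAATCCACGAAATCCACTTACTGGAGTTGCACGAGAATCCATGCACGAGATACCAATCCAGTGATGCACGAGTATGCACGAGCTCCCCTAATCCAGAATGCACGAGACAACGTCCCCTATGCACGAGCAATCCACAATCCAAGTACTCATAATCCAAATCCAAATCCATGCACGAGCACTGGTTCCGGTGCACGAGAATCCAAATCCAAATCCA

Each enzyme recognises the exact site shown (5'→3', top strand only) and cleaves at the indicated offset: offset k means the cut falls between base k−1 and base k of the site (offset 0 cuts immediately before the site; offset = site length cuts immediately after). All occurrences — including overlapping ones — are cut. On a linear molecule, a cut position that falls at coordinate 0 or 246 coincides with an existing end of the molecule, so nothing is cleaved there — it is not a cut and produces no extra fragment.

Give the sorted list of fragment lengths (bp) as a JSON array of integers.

Scan for sites:
  LmaV AATCCA/4: at [33, 42, 67, 86, 121, 160, 167, 182, 188, 194, 228, 234, 240] ⇒ [37, 46, 71, 90, 125, 164, 171, 186, 192, 198, 232, 238, 244]
  DwuI TGCACGAG/2: at [2, 12, 23, 59, 73, 96, 106, 130, 151, 200, 220] ⇒ [4, 14, 25, 61, 75, 98, 108, 132, 153, 202, 222]

All cut coordinates (distinct, sorted): [4, 14, 25, 37, 46, 61, 71, 75, 90, 98, 108, 125, 132, 153, 164, 171, 186, 192, 198, 202, 222, 232, 238, 244]

Fragment lengths:
  [0,4): 4 bp
  [4,14): 10 bp
  [14,25): 11 bp
  [25,37): 12 bp
  [37,46): 9 bp
  [46,61): 15 bp
  [61,71): 10 bp
  [71,75): 4 bp
  [75,90): 15 bp
  [90,98): 8 bp
  [98,108): 10 bp
  [108,125): 17 bp
  [125,132): 7 bp
  [132,153): 21 bp
  [153,164): 11 bp
  [164,171): 7 bp
  [171,186): 15 bp
  [186,192): 6 bp
  [192,198): 6 bp
  [198,202): 4 bp
  [202,222): 20 bp
  [222,232): 10 bp
  [232,238): 6 bp
  [238,244): 6 bp
  [244,246): 2 bp

[2,4,4,4,6,6,6,6,7,7,8,9,10,10,10,10,11,11,12,15,15,15,17,20,21]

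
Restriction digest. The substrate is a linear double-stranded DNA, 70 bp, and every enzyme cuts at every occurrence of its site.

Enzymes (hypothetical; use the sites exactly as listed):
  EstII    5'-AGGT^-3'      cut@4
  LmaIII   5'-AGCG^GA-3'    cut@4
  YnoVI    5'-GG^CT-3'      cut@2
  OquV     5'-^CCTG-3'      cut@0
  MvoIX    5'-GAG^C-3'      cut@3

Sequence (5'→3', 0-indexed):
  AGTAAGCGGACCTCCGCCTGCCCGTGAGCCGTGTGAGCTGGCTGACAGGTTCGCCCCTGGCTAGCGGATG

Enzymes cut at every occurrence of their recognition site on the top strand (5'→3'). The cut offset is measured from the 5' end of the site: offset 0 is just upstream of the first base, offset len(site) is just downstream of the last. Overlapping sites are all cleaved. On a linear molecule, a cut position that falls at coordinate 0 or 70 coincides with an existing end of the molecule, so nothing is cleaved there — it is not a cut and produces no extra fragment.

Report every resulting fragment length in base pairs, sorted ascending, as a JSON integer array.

[4,4,5,5,6,8,8,9,9,12]

Per-enzyme occurrences:
  EstII AGGT/4: at [46] ⇒ [50]
  LmaIII AGCGGA/4: at [4, 62] ⇒ [8, 66]
  YnoVI GGCT/2: at [39, 58] ⇒ [41, 60]
  OquV CCTG/0: at [16, 55] ⇒ [16, 55]
  MvoIX GAGC/3: at [25, 34] ⇒ [28, 37]

All cut coordinates (distinct, sorted): [8, 16, 28, 37, 41, 50, 55, 60, 66]

Fragment lengths:
  [0,8): 8 bp
  [8,16): 8 bp
  [16,28): 12 bp
  [28,37): 9 bp
  [37,41): 4 bp
  [41,50): 9 bp
  [50,55): 5 bp
  [55,60): 5 bp
  [60,66): 6 bp
  [66,70): 4 bp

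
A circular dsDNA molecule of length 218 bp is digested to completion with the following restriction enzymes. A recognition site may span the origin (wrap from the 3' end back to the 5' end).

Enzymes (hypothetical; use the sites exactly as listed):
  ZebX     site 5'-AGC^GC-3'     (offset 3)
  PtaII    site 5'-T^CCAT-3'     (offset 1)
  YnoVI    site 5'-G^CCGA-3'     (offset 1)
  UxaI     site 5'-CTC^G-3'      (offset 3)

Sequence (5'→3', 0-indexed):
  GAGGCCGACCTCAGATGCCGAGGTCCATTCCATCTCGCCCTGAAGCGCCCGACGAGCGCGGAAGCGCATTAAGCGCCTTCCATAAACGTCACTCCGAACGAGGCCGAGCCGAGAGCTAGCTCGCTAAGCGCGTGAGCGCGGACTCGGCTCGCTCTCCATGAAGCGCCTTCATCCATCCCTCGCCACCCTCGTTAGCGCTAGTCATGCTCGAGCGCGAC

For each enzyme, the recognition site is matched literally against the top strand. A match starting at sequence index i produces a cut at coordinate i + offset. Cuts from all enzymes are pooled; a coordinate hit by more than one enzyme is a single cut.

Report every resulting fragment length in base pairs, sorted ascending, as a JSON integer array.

[4,5,5,5,5,5,6,7,7,7,8,8,8,8,9,9,9,9,9,10,11,13,13,14,24]

Per-enzyme occurrences:
  ZebX AGCGC/3: at [43, 54, 62, 71, 126, 134, 161, 193, 210] ⇒ [46, 57, 65, 74, 129, 137, 164, 196, 213]
  PtaII TCCAT/1: at [23, 28, 78, 154, 171] ⇒ [24, 29, 79, 155, 172]
  YnoVI GCCGA/1: at [3, 16, 102, 107] ⇒ [4, 17, 103, 108]
  UxaI CTCG/3: at [33, 119, 142, 147, 178, 187, 206] ⇒ [36, 122, 145, 150, 181, 190, 209]

All cut coordinates (distinct, sorted): [4, 17, 24, 29, 36, 46, 57, 65, 74, 79, 103, 108, 122, 129, 137, 145, 150, 155, 164, 172, 181, 190, 196, 209, 213]

Fragments:
  4→17: 13 bp
  17→24: 7 bp
  24→29: 5 bp
  29→36: 7 bp
  36→46: 10 bp
  46→57: 11 bp
  57→65: 8 bp
  65→74: 9 bp
  74→79: 5 bp
  79→103: 24 bp
  103→108: 5 bp
  108→122: 14 bp
  122→129: 7 bp
  129→137: 8 bp
  137→145: 8 bp
  145→150: 5 bp
  150→155: 5 bp
  155→164: 9 bp
  164→172: 8 bp
  172→181: 9 bp
  181→190: 9 bp
  190→196: 6 bp
  196→209: 13 bp
  209→213: 4 bp
  213→4 (wrap): 218-213+4 = 9 bp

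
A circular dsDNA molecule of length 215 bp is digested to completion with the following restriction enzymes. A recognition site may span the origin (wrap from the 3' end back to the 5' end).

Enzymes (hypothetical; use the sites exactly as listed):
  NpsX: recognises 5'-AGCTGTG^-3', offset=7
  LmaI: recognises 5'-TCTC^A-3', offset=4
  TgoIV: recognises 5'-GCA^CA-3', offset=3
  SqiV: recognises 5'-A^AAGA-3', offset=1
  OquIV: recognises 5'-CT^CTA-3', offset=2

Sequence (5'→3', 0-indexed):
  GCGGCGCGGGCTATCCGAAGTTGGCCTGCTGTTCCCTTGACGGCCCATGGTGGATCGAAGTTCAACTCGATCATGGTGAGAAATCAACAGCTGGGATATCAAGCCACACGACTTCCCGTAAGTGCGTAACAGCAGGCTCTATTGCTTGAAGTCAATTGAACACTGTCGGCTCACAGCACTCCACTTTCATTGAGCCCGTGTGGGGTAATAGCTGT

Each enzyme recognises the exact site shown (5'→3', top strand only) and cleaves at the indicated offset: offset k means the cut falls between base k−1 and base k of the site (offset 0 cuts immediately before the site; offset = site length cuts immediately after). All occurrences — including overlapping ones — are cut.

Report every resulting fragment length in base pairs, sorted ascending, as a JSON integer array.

Scan for sites:
  NpsX AGCTGTG/7: at [209] ⇒ [1]
  LmaI (TCTCA, off=4): no sites
  TgoIV (GCACA, off=3): no sites
  SqiV (AAAGA, off=1): no sites
  OquIV CTCTA/2: at [136] ⇒ [138]

All cut coordinates (distinct, sorted): [1, 138]

Fragment lengths:
  1→138: 137 bp
  138→1 (wrap): 215-138+1 = 78 bp

[78,137]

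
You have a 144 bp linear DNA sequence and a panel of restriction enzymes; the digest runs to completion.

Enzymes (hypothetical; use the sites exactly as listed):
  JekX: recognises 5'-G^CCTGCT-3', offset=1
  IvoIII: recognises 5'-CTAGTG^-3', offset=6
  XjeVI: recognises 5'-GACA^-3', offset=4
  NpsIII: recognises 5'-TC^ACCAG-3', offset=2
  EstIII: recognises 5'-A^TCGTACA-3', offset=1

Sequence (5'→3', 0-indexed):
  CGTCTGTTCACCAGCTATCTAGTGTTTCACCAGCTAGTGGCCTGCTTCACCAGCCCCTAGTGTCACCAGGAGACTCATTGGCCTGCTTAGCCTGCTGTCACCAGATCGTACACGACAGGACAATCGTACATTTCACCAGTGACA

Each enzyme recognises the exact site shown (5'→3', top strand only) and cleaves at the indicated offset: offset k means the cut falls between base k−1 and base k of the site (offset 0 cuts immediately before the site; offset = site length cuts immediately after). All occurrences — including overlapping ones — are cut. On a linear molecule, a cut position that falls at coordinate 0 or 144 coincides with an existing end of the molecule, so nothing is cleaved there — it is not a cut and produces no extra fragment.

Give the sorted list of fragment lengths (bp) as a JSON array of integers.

Site scan:
  JekX (GCCTGCT, off=1): starts [39, 80, 89] → cuts [40, 81, 90]
  IvoIII (CTAGTG, off=6): starts [18, 33, 56] → cuts [24, 39, 62]
  XjeVI (GACA, off=4): starts [113, 118, 140] → cuts [117, 122] (position 144 is a terminus of the linear molecule — no cut)
  NpsIII (TCACCAG, off=2): starts [7, 26, 46, 62, 97, 132] → cuts [9, 28, 48, 64, 99, 134]
  EstIII (ATCGTACA, off=1): starts [104, 122] → cuts [105, 123]

All cut coordinates (distinct, sorted): [9, 24, 28, 39, 40, 48, 62, 64, 81, 90, 99, 105, 117, 122, 123, 134]

Fragment lengths:
  [0,9): 9 bp
  [9,24): 15 bp
  [24,28): 4 bp
  [28,39): 11 bp
  [39,40): 1 bp
  [40,48): 8 bp
  [48,62): 14 bp
  [62,64): 2 bp
  [64,81): 17 bp
  [81,90): 9 bp
  [90,99): 9 bp
  [99,105): 6 bp
  [105,117): 12 bp
  [117,122): 5 bp
  [122,123): 1 bp
  [123,134): 11 bp
  [134,144): 10 bp

[1,1,2,4,5,6,8,9,9,9,10,11,11,12,14,15,17]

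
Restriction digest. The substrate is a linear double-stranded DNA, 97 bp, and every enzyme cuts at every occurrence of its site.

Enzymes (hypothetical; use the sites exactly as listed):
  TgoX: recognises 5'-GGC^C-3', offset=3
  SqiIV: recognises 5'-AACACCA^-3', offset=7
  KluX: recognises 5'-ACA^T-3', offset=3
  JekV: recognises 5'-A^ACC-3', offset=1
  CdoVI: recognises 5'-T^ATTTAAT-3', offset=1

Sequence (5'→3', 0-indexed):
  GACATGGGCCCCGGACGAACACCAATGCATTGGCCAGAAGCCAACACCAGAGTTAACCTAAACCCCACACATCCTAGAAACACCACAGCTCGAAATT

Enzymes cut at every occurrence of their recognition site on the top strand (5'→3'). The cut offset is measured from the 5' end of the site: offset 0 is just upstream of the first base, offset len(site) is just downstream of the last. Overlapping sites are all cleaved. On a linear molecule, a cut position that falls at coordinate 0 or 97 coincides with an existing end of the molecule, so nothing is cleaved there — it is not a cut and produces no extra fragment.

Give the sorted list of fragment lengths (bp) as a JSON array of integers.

[4,5,6,6,10,10,12,14,15,15]

Scan for sites:
  TgoX (GGCC, off=3): starts [6, 31] → cuts [9, 34]
  SqiIV (AACACCA, off=7): starts [17, 42, 78] → cuts [24, 49, 85]
  KluX (ACAT, off=3): starts [1, 68] → cuts [4, 71]
  JekV (AACC, off=1): starts [54, 60] → cuts [55, 61]
  CdoVI (TATTTAAT, off=1): no sites

All cut coordinates (distinct, sorted): [4, 9, 24, 34, 49, 55, 61, 71, 85]

Fragments:
  [0,4): 4 bp
  [4,9): 5 bp
  [9,24): 15 bp
  [24,34): 10 bp
  [34,49): 15 bp
  [49,55): 6 bp
  [55,61): 6 bp
  [61,71): 10 bp
  [71,85): 14 bp
  [85,97): 12 bp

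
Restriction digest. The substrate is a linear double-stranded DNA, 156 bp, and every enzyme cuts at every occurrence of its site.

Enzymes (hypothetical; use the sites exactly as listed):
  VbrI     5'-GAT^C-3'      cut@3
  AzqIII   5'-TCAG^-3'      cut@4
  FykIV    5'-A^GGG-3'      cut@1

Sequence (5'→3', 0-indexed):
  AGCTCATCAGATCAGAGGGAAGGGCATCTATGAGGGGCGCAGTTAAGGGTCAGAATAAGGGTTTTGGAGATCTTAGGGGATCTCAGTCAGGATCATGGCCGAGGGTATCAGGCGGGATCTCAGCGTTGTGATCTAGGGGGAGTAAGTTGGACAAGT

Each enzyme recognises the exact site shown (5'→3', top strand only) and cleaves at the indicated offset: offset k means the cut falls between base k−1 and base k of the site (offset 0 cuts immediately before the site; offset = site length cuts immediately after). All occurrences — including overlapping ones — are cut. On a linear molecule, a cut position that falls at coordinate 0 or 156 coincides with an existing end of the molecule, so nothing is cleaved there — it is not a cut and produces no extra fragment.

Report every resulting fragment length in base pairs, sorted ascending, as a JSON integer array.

Site scan:
  VbrI GATC/3: at [9, 68, 78, 90, 115, 129] ⇒ [12, 71, 81, 93, 118, 132]
  AzqIII TCAG/4: at [6, 11, 49, 82, 86, 107, 119] ⇒ [10, 15, 53, 86, 90, 111, 123]
  FykIV AGGG/1: at [15, 20, 32, 45, 57, 74, 101, 134] ⇒ [16, 21, 33, 46, 58, 75, 102, 135]

All cut coordinates (distinct, sorted): [10, 12, 15, 16, 21, 33, 46, 53, 58, 71, 75, 81, 86, 90, 93, 102, 111, 118, 123, 132, 135]

Fragment lengths:
  [0,10): 10 bp
  [10,12): 2 bp
  [12,15): 3 bp
  [15,16): 1 bp
  [16,21): 5 bp
  [21,33): 12 bp
  [33,46): 13 bp
  [46,53): 7 bp
  [53,58): 5 bp
  [58,71): 13 bp
  [71,75): 4 bp
  [75,81): 6 bp
  [81,86): 5 bp
  [86,90): 4 bp
  [90,93): 3 bp
  [93,102): 9 bp
  [102,111): 9 bp
  [111,118): 7 bp
  [118,123): 5 bp
  [123,132): 9 bp
  [132,135): 3 bp
  [135,156): 21 bp

[1,2,3,3,3,4,4,5,5,5,5,6,7,7,9,9,9,10,12,13,13,21]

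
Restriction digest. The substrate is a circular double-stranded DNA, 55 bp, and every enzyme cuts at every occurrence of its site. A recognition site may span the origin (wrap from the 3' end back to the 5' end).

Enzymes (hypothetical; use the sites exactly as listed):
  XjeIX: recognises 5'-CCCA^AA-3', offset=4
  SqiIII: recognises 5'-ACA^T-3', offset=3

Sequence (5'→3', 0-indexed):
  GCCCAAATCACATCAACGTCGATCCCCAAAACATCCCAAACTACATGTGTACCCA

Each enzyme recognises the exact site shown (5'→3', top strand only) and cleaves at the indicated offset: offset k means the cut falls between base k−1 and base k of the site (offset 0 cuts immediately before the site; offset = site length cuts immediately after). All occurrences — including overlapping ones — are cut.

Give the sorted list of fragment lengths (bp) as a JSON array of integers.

Per-enzyme occurrences:
  XjeIX (CCCAAA, off=4): starts [1, 24, 34] → cuts [5, 28, 38]
  SqiIII (ACAT, off=3): starts [9, 30, 42] → cuts [12, 33, 45]

All cut coordinates (distinct, sorted): [5, 12, 28, 33, 38, 45]

Fragment lengths:
  5→12: 7 bp
  12→28: 16 bp
  28→33: 5 bp
  33→38: 5 bp
  38→45: 7 bp
  45→5 (wrap): 55-45+5 = 15 bp

[5,5,7,7,15,16]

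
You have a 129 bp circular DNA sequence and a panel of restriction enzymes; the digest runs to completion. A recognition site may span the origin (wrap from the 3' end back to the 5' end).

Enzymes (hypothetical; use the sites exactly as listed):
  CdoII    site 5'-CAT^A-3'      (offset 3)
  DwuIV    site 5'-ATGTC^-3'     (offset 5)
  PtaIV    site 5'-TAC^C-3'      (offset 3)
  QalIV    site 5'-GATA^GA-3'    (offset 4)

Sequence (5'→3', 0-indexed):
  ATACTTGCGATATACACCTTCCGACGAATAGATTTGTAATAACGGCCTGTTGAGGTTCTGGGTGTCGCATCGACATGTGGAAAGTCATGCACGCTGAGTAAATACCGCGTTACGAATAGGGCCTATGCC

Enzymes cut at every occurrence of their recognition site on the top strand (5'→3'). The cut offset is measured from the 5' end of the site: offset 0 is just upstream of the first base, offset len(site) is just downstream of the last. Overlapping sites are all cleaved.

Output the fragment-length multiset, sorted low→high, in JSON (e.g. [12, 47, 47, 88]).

[26,103]

Per-enzyme occurrences:
  CdoII (CATA, off=3): starts [128] → cuts [2]
  DwuIV (ATGTC, off=5): no sites
  PtaIV (TACC, off=3): starts [102] → cuts [105]
  QalIV (GATAGA, off=4): no sites

Pooled cuts: [2, 105]

Fragments:
  2→105: 103 bp
  105→2 (wrap): 129-105+2 = 26 bp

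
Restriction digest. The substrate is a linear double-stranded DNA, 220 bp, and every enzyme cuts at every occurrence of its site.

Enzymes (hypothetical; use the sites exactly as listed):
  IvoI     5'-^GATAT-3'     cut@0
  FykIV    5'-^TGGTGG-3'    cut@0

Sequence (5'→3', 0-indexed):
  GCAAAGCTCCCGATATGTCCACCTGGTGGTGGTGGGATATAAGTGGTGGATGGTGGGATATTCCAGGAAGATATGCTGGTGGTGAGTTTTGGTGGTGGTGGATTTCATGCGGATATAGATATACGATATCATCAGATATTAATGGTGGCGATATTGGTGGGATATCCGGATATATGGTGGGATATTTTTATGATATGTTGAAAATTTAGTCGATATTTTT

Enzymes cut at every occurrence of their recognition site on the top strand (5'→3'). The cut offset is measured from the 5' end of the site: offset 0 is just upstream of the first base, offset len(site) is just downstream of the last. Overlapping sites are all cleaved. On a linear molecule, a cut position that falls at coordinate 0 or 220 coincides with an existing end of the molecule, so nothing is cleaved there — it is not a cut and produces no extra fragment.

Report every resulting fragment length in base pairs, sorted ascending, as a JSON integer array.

Scan for sites:
  IvoI GATAT/0: at [11, 35, 56, 69, 111, 117, 124, 134, 149, 160, 168, 180, 191, 211] ⇒ [11, 35, 56, 69, 111, 117, 124, 134, 149, 160, 168, 180, 191, 211]
  FykIV TGGTGG/0: at [23, 26, 29, 43, 50, 76, 89, 92, 95, 142, 154, 174] ⇒ [23, 26, 29, 43, 50, 76, 89, 92, 95, 142, 154, 174]

Pooled cuts: [11, 23, 26, 29, 35, 43, 50, 56, 69, 76, 89, 92, 95, 111, 117, 124, 134, 142, 149, 154, 160, 168, 174, 180, 191, 211]

Fragments:
  [0,11): 11 bp
  [11,23): 12 bp
  [23,26): 3 bp
  [26,29): 3 bp
  [29,35): 6 bp
  [35,43): 8 bp
  [43,50): 7 bp
  [50,56): 6 bp
  [56,69): 13 bp
  [69,76): 7 bp
  [76,89): 13 bp
  [89,92): 3 bp
  [92,95): 3 bp
  [95,111): 16 bp
  [111,117): 6 bp
  [117,124): 7 bp
  [124,134): 10 bp
  [134,142): 8 bp
  [142,149): 7 bp
  [149,154): 5 bp
  [154,160): 6 bp
  [160,168): 8 bp
  [168,174): 6 bp
  [174,180): 6 bp
  [180,191): 11 bp
  [191,211): 20 bp
  [211,220): 9 bp

[3,3,3,3,5,6,6,6,6,6,6,7,7,7,7,8,8,8,9,10,11,11,12,13,13,16,20]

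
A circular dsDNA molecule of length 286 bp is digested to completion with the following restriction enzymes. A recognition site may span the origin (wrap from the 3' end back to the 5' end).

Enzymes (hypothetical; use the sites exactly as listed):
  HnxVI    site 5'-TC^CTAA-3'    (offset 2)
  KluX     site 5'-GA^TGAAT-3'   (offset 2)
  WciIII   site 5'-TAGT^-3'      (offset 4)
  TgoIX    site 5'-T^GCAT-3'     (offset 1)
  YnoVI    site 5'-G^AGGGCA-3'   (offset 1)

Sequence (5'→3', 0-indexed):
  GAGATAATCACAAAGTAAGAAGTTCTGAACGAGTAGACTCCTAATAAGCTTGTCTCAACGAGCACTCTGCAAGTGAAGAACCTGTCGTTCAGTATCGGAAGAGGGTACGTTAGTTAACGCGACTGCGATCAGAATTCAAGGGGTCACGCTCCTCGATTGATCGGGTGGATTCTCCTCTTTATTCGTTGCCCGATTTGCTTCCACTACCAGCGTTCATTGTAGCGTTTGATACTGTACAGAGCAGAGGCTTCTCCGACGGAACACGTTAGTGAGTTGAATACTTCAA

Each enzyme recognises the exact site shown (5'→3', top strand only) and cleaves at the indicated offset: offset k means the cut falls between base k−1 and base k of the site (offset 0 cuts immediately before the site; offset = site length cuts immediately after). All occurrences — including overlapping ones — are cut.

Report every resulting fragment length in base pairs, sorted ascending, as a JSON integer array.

[56,74,156]

Site scan:
  HnxVI TCCTAA/2: at [38] ⇒ [40]
  KluX (GATGAAT, off=2): no sites
  WciIII TAGT/4: at [110, 266] ⇒ [114, 270]
  TgoIX (TGCAT, off=1): no sites
  YnoVI (GAGGGCA, off=1): no sites

All cut coordinates (distinct, sorted): [40, 114, 270]

Fragment lengths:
  40→114: 74 bp
  114→270: 156 bp
  270→40 (wrap): 286-270+40 = 56 bp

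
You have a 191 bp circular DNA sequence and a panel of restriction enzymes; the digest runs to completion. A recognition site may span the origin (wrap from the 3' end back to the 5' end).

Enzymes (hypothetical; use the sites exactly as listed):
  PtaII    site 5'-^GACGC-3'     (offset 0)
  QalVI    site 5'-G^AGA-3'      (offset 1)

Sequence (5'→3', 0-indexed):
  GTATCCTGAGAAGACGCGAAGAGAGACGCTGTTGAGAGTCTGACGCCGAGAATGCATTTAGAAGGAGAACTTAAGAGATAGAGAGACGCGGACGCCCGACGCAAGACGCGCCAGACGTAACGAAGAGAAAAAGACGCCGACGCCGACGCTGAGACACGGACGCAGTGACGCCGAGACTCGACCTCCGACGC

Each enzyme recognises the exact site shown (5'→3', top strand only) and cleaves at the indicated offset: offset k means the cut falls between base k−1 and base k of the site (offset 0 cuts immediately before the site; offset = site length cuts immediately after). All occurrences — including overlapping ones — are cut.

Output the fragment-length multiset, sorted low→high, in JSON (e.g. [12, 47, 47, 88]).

Site scan:
  PtaII (GACGC, off=0): starts [12, 24, 41, 84, 90, 97, 104, 132, 138, 144, 158, 166, 186] → cuts [12, 24, 41, 84, 90, 97, 104, 132, 138, 144, 158, 166, 186]
  QalVI (GAGA, off=1): starts [7, 20, 22, 33, 47, 64, 74, 80, 82, 124, 150, 172] → cuts [8, 21, 23, 34, 48, 65, 75, 81, 83, 125, 151, 173]

Pooled cuts: [8, 12, 21, 23, 24, 34, 41, 48, 65, 75, 81, 83, 84, 90, 97, 104, 125, 132, 138, 144, 151, 158, 166, 173, 186]

Fragments:
  8→12: 4 bp
  12→21: 9 bp
  21→23: 2 bp
  23→24: 1 bp
  24→34: 10 bp
  34→41: 7 bp
  41→48: 7 bp
  48→65: 17 bp
  65→75: 10 bp
  75→81: 6 bp
  81→83: 2 bp
  83→84: 1 bp
  84→90: 6 bp
  90→97: 7 bp
  97→104: 7 bp
  104→125: 21 bp
  125→132: 7 bp
  132→138: 6 bp
  138→144: 6 bp
  144→151: 7 bp
  151→158: 7 bp
  158→166: 8 bp
  166→173: 7 bp
  173→186: 13 bp
  186→8 (wrap): 191-186+8 = 13 bp

[1,1,2,2,4,6,6,6,6,7,7,7,7,7,7,7,7,8,9,10,10,13,13,17,21]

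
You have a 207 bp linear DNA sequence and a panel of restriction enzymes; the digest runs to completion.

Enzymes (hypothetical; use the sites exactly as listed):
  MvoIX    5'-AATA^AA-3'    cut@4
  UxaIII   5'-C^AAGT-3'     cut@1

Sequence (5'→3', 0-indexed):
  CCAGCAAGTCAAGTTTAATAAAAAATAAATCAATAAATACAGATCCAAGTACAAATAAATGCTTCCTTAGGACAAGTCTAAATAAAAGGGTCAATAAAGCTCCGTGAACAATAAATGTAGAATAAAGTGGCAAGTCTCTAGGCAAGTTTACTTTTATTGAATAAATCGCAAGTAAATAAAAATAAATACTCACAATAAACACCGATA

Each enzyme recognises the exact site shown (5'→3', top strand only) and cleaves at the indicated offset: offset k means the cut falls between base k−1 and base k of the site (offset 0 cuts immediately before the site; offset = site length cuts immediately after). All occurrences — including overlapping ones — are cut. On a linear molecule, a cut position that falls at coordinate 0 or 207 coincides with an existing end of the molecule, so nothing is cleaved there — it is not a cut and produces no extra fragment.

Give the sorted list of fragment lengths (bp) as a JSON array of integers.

[5,5,6,6,7,7,8,9,10,10,11,11,11,11,12,12,13,16,17,20]

Per-enzyme occurrences:
  MvoIX AATAAA/4: at [16, 23, 31, 53, 80, 92, 109, 120, 159, 174, 180, 193] ⇒ [20, 27, 35, 57, 84, 96, 113, 124, 163, 178, 184, 197]
  UxaIII CAAGT/1: at [4, 9, 45, 72, 130, 142, 168] ⇒ [5, 10, 46, 73, 131, 143, 169]

All cut coordinates (distinct, sorted): [5, 10, 20, 27, 35, 46, 57, 73, 84, 96, 113, 124, 131, 143, 163, 169, 178, 184, 197]

Fragments:
  [0,5): 5 bp
  [5,10): 5 bp
  [10,20): 10 bp
  [20,27): 7 bp
  [27,35): 8 bp
  [35,46): 11 bp
  [46,57): 11 bp
  [57,73): 16 bp
  [73,84): 11 bp
  [84,96): 12 bp
  [96,113): 17 bp
  [113,124): 11 bp
  [124,131): 7 bp
  [131,143): 12 bp
  [143,163): 20 bp
  [163,169): 6 bp
  [169,178): 9 bp
  [178,184): 6 bp
  [184,197): 13 bp
  [197,207): 10 bp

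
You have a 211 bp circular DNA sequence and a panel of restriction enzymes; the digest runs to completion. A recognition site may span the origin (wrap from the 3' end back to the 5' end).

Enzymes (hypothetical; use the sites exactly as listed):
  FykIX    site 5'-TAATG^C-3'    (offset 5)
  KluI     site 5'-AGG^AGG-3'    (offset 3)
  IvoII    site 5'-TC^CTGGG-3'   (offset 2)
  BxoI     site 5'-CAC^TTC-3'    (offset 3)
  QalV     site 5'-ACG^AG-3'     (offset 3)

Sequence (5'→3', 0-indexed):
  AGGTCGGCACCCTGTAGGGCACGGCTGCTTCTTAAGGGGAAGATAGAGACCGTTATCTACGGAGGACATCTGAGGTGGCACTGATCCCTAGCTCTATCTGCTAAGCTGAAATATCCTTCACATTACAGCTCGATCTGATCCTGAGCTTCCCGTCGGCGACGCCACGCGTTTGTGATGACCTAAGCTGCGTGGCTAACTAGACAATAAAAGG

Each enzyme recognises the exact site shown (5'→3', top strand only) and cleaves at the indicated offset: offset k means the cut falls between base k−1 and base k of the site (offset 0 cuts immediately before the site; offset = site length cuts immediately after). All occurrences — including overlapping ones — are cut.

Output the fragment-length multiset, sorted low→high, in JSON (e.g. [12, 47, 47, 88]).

Site scan:
  FykIX (TAATGC, off=5): no sites
  KluI (AGGAGG, off=3): starts [208] → cuts [0]
  IvoII (TCCTGGG, off=2): no sites
  BxoI (CACTTC, off=3): no sites
  QalV (ACGAG, off=3): no sites

Pooled cuts: [0]

Fragments:
  0→0 (wrap): 211-0+0 = 211 bp

[211]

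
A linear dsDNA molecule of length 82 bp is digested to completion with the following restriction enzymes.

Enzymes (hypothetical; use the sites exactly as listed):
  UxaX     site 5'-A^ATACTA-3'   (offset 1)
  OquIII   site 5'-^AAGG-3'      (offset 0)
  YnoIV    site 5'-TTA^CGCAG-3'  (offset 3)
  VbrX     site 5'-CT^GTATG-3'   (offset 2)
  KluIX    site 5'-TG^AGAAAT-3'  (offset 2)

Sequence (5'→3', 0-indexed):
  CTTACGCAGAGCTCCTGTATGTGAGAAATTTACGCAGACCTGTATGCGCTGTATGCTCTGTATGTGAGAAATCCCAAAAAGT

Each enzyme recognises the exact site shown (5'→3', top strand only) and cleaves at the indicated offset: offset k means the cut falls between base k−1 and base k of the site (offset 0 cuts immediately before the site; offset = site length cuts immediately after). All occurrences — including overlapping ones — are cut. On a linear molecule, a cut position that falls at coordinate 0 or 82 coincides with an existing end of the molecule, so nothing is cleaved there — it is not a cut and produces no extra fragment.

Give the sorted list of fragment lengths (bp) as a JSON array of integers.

Per-enzyme occurrences:
  UxaX (AATACTA, off=1): no sites
  OquIII (AAGG, off=0): no sites
  YnoIV TTACGCAG/3: at [1, 29] ⇒ [4, 32]
  VbrX CTGTATG/2: at [14, 39, 48, 57] ⇒ [16, 41, 50, 59]
  KluIX TGAGAAAT/2: at [21, 64] ⇒ [23, 66]

Pooled cuts: [4, 16, 23, 32, 41, 50, 59, 66]

Fragment lengths:
  [0,4): 4 bp
  [4,16): 12 bp
  [16,23): 7 bp
  [23,32): 9 bp
  [32,41): 9 bp
  [41,50): 9 bp
  [50,59): 9 bp
  [59,66): 7 bp
  [66,82): 16 bp

[4,7,7,9,9,9,9,12,16]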